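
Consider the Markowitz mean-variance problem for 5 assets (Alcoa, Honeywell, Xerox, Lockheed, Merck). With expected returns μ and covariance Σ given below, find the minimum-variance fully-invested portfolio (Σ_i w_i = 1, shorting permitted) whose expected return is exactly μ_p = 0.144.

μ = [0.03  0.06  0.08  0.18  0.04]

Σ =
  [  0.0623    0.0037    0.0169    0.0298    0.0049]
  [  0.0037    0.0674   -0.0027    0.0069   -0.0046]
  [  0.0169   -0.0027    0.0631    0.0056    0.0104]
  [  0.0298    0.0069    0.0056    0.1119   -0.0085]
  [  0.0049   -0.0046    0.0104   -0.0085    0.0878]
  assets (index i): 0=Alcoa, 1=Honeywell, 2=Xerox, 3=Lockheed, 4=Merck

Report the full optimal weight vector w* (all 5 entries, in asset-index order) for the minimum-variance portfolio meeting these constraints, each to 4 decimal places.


p=Σ⁻¹μ = [-0.7925  0.8441  1.2684  1.7469  0.5629]
q=Σ⁻¹𝟙 = [8.1541  14.9907  11.9721  6.0687  10.8893]
a=μᵀp=0.465295  b=𝟙ᵀp=3.629763  c=𝟙ᵀq=52.074800  D=ac−b²=11.054981
λ₁=(c·0.144−b)/D = (52.074800·0.144−3.629763)/11.054981 = 0.349979
λ₂=(a−b·0.144)/D = (0.465295−3.629763·0.144)/11.054981 = -0.005191
w* = 0.349979·p + -0.005191·q:
  w_0 = 0.349979·-0.7925 + -0.005191·8.1541 = -0.3197  (Alcoa)
  w_1 = 0.349979·0.8441 + -0.005191·14.9907 = 0.2176  (Honeywell)
  w_2 = 0.349979·1.2684 + -0.005191·11.9721 = 0.3818  (Xerox)
  w_3 = 0.349979·1.7469 + -0.005191·6.0687 = 0.5799  (Lockheed)
  w_4 = 0.349979·0.5629 + -0.005191·10.8893 = 0.1405  (Merck)
Σw_i=1.0000  μᵀw=0.1440
σ²=wᵀΣw=λ₁·μ_p+λ₂ = 0.349979·0.144 + -0.005191 = 0.045206 ≈ 0.0452

-0.3197  0.2176  0.3818  0.5799  0.1405


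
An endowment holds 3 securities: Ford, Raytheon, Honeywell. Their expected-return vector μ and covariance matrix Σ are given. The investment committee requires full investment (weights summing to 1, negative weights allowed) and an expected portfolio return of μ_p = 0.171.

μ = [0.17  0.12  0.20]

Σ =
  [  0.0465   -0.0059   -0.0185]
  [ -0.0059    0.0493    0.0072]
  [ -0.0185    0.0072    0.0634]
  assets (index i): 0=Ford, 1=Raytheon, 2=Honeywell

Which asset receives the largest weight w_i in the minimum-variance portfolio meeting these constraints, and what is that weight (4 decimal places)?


Ford (0.4513)

u=Σ⁻¹μ = [5.7833  2.4598  4.5628]
v=Σ⁻¹𝟙 = [33.3609  20.8978  23.1343]
a=μᵀu=2.190902  b=𝟙ᵀu=12.805940  c=𝟙ᵀv=77.392958  D=ac−b²=5.568292
λ₁=(c·0.171−b)/D = (77.392958·0.171−12.805940)/5.568292 = 0.076910
λ₂=(a−b·0.171)/D = (2.190902−12.805940·0.171)/5.568292 = 0.000195
w* = 0.076910·u + 0.000195·v:
  w_0 = 0.076910·5.7833 + 0.000195·33.3609 = 0.4513  (Ford)
  w_1 = 0.076910·2.4598 + 0.000195·20.8978 = 0.1933  (Raytheon)
  w_2 = 0.076910·4.5628 + 0.000195·23.1343 = 0.3554  (Honeywell)
Σw_i=1.0000  μᵀw=0.1710
σ²=wᵀΣw=λ₁·μ_p+λ₂ = 0.076910·0.171 + 0.000195 = 0.013347 ≈ 0.0133


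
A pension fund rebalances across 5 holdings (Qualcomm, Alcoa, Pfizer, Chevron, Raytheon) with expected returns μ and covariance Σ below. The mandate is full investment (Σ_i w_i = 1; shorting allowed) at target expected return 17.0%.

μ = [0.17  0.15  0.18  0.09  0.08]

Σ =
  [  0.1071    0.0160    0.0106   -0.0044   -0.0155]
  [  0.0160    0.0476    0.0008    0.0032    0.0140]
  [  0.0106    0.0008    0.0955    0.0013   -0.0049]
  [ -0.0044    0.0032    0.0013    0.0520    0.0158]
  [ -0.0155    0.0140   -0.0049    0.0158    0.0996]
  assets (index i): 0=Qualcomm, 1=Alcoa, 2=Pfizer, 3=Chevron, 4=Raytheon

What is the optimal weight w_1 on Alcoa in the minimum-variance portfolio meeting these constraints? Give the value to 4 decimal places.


0.4872

x=Σ⁻¹μ = [1.1757  2.4838  1.7383  1.4860  0.4868]
y=Σ⁻¹𝟙 = [7.8314  15.0445  9.6082  16.6058  6.9827]
a=μᵀx=1.058012  b=𝟙ᵀx=7.370599  c=𝟙ᵀy=56.072390  D=ac−b²=4.999515
λ₁=(c·0.170−b)/D = (56.072390·0.170−7.370599)/4.999515 = 0.432383
λ₂=(a−b·0.170)/D = (1.058012−7.370599·0.170)/4.999515 = -0.039002
w* = 0.432383·x + -0.039002·y:
  w_0 = 0.432383·1.1757 + -0.039002·7.8314 = 0.2029  (Qualcomm)
  w_1 = 0.432383·2.4838 + -0.039002·15.0445 = 0.4872  (Alcoa)
  w_2 = 0.432383·1.7383 + -0.039002·9.6082 = 0.3769  (Pfizer)
  w_3 = 0.432383·1.4860 + -0.039002·16.6058 = -0.0051  (Chevron)
  w_4 = 0.432383·0.4868 + -0.039002·6.9827 = -0.0618  (Raytheon)
Σw_i=1.0000  μᵀw=0.1700
σ²=wᵀΣw=λ₁·μ_p+λ₂ = 0.432383·0.170 + -0.039002 = 0.034503 ≈ 0.0345


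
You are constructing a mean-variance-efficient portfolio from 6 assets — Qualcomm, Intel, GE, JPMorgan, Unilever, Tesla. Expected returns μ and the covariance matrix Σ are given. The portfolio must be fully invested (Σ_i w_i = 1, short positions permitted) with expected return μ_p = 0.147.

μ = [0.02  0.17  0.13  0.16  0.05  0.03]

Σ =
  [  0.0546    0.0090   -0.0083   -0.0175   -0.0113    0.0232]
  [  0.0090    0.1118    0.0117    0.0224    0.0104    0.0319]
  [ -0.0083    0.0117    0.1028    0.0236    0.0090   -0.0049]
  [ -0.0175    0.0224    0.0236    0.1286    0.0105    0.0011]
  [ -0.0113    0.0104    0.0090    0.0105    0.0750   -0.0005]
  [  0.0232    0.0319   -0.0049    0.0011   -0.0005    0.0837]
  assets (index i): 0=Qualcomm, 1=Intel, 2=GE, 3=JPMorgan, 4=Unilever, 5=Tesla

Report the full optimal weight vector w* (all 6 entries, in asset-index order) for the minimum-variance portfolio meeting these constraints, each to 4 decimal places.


0.1462  0.3975  0.2635  0.2734  0.0455  -0.1262

x=Σ⁻¹μ = [0.8080  1.2157  0.9284  0.9439  0.3744  -0.2847]
y=Σ⁻¹𝟙 = [22.4246  1.7753  8.5670  7.7236  14.3934  5.5412]
a=μᵀx=0.504716  b=𝟙ᵀx=3.985687  c=𝟙ᵀy=60.425049  D=ac−b²=14.611770
λ₁=(c·0.147−b)/D = (60.425049·0.147−3.985687)/14.611770 = 0.335127
λ₂=(a−b·0.147)/D = (0.504716−3.985687·0.147)/14.611770 = -0.005556
w* = 0.335127·x + -0.005556·y:
  w_0 = 0.335127·0.8080 + -0.005556·22.4246 = 0.1462  (Qualcomm)
  w_1 = 0.335127·1.2157 + -0.005556·1.7753 = 0.3975  (Intel)
  w_2 = 0.335127·0.9284 + -0.005556·8.5670 = 0.2635  (GE)
  w_3 = 0.335127·0.9439 + -0.005556·7.7236 = 0.2734  (JPMorgan)
  w_4 = 0.335127·0.3744 + -0.005556·14.3934 = 0.0455  (Unilever)
  w_5 = 0.335127·-0.2847 + -0.005556·5.5412 = -0.1262  (Tesla)
Σw_i=1.0000  μᵀw=0.1470
σ²=wᵀΣw=λ₁·μ_p+λ₂ = 0.335127·0.147 + -0.005556 = 0.043708 ≈ 0.0437


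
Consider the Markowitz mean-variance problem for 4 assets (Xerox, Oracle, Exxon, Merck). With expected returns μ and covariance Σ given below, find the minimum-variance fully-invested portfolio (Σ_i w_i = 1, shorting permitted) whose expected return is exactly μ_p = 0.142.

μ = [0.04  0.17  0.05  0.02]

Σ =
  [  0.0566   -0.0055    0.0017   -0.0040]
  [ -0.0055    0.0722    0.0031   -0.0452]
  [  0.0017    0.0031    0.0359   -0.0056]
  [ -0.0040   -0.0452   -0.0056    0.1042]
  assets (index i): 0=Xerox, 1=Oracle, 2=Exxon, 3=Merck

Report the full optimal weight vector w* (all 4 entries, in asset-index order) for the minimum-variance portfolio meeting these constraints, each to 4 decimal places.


0.0093  0.8241  -0.0601  0.2267

x=Σ⁻¹μ = [1.1409  3.5374  1.3205  1.8412]
y=Σ⁻¹𝟙 = [21.4827  29.8582  28.1415  24.8859]
a=μᵀx=0.749847  b=𝟙ᵀx=7.839992  c=𝟙ᵀy=104.368337  D=ac−b²=16.794816
λ₁=(c·0.142−b)/D = (104.368337·0.142−7.839992)/16.794816 = 0.415623
λ₂=(a−b·0.142)/D = (0.749847−7.839992·0.142)/16.794816 = -0.021640
w* = 0.415623·x + -0.021640·y:
  w_0 = 0.415623·1.1409 + -0.021640·21.4827 = 0.0093  (Xerox)
  w_1 = 0.415623·3.5374 + -0.021640·29.8582 = 0.8241  (Oracle)
  w_2 = 0.415623·1.3205 + -0.021640·28.1415 = -0.0601  (Exxon)
  w_3 = 0.415623·1.8412 + -0.021640·24.8859 = 0.2267  (Merck)
Σw_i=1.0000  μᵀw=0.1420
σ²=wᵀΣw=λ₁·μ_p+λ₂ = 0.415623·0.142 + -0.021640 = 0.037379 ≈ 0.0374


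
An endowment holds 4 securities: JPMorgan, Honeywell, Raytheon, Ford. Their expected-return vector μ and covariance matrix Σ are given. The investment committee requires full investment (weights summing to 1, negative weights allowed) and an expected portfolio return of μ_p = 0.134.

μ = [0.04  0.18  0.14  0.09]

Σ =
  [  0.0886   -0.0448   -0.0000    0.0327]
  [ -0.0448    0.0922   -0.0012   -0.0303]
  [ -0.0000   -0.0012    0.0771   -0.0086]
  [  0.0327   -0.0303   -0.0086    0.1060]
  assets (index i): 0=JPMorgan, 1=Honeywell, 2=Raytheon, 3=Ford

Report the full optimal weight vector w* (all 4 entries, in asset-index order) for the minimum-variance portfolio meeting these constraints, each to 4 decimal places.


0.1341  0.4144  0.2682  0.1834

u=Σ⁻¹μ = [1.5333  3.2022  2.0281  1.4559]
v=Σ⁻¹𝟙 = [19.2399  24.1986  14.6411  11.6036]
a=μᵀu=1.052682  b=𝟙ᵀu=8.219421  c=𝟙ᵀv=69.683226  D=ac−b²=5.795377
λ₁=(c·0.134−b)/D = (69.683226·0.134−8.219421)/5.795377 = 0.192935
λ₂=(a−b·0.134)/D = (1.052682−8.219421·0.134)/5.795377 = -0.008407
w* = 0.192935·u + -0.008407·v:
  w_0 = 0.192935·1.5333 + -0.008407·19.2399 = 0.1341  (JPMorgan)
  w_1 = 0.192935·3.2022 + -0.008407·24.1986 = 0.4144  (Honeywell)
  w_2 = 0.192935·2.0281 + -0.008407·14.6411 = 0.2682  (Raytheon)
  w_3 = 0.192935·1.4559 + -0.008407·11.6036 = 0.1834  (Ford)
Σw_i=1.0000  μᵀw=0.1340
σ²=wᵀΣw=λ₁·μ_p+λ₂ = 0.192935·0.134 + -0.008407 = 0.017446 ≈ 0.0174


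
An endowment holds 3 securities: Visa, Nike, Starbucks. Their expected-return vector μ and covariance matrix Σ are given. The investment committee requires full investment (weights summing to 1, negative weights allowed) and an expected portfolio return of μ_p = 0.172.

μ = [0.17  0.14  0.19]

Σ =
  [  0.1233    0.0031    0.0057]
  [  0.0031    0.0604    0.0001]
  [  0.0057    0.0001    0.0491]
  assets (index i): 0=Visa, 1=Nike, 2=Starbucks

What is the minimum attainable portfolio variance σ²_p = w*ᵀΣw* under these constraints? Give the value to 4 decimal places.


0.0243

x=Σ⁻¹μ = [1.1496  2.2527  3.7316]
y=Σ⁻¹𝟙 = [6.8001  16.1749  19.5442]
a=μᵀx=1.219817  b=𝟙ᵀx=7.133914  c=𝟙ᵀy=42.519279  D=ac−b²=0.972988
λ₁=(c·0.172−b)/D = (42.519279·0.172−7.133914)/0.972988 = 0.184382
λ₂=(a−b·0.172)/D = (1.219817−7.133914·0.172)/0.972988 = -0.007417
w* = 0.184382·x + -0.007417·y:
  w_0 = 0.184382·1.1496 + -0.007417·6.8001 = 0.1615  (Visa)
  w_1 = 0.184382·2.2527 + -0.007417·16.1749 = 0.2954  (Nike)
  w_2 = 0.184382·3.7316 + -0.007417·19.5442 = 0.5431  (Starbucks)
Σw_i=1.0000  μᵀw=0.1720
σ²=wᵀΣw=λ₁·μ_p+λ₂ = 0.184382·0.172 + -0.007417 = 0.024297 ≈ 0.0243


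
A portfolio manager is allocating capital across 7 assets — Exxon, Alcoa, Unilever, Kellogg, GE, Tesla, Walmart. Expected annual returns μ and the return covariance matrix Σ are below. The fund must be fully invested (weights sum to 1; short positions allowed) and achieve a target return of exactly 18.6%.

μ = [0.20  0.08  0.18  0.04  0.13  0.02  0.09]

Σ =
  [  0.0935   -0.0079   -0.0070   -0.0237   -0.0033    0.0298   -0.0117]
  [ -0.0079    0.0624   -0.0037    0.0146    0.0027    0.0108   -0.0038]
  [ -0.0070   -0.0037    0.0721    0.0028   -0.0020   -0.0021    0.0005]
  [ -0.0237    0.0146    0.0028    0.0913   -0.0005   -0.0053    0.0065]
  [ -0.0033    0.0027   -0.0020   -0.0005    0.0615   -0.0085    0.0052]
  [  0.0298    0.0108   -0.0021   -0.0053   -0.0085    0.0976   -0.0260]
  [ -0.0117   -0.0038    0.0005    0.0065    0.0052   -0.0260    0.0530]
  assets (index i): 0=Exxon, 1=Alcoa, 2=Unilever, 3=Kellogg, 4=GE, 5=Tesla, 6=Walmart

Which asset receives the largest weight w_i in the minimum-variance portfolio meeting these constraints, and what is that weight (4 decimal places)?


x=Σ⁻¹μ = [3.0451  1.7199  2.8945  0.7204  2.1124  -0.0593  2.1417]
y=Σ⁻¹𝟙 = [15.6881  14.9941  16.3962  11.0820  16.6445  13.3413  26.8041]
a=μᵀx=1.762615  b=𝟙ᵀx=12.574740  c=𝟙ᵀy=114.950462  D=ac−b²=44.489347
λ₁=(c·0.186−b)/D = (114.950462·0.186−12.574740)/44.489347 = 0.197936
λ₂=(a−b·0.186)/D = (1.762615−12.574740·0.186)/44.489347 = -0.012953
w* = 0.197936·x + -0.012953·y:
  w_0 = 0.197936·3.0451 + -0.012953·15.6881 = 0.3995  (Exxon)
  w_1 = 0.197936·1.7199 + -0.012953·14.9941 = 0.1462  (Alcoa)
  w_2 = 0.197936·2.8945 + -0.012953·16.3962 = 0.3605  (Unilever)
  w_3 = 0.197936·0.7204 + -0.012953·11.0820 = -0.0010  (Kellogg)
  w_4 = 0.197936·2.1124 + -0.012953·16.6445 = 0.2025  (GE)
  w_5 = 0.197936·-0.0593 + -0.012953·13.3413 = -0.1845  (Tesla)
  w_6 = 0.197936·2.1417 + -0.012953·26.8041 = 0.0767  (Walmart)
Σw_i=1.0000  μᵀw=0.1860
σ²=wᵀΣw=λ₁·μ_p+λ₂ = 0.197936·0.186 + -0.012953 = 0.023863 ≈ 0.0239

Exxon (0.3995)


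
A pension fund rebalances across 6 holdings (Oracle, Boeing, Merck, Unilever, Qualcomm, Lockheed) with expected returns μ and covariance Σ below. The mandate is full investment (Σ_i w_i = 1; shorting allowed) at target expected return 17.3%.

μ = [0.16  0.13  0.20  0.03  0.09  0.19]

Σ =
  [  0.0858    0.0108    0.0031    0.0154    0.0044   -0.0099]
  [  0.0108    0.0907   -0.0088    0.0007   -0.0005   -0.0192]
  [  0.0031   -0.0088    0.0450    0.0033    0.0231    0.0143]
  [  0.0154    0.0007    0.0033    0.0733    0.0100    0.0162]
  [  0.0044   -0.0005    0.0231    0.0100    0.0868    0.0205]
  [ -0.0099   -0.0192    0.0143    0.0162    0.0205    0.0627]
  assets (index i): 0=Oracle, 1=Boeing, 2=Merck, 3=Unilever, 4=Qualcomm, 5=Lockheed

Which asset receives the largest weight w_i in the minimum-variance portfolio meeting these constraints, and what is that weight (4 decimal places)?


x=Σ⁻¹μ = [2.0526  2.3699  4.1369  -0.9177  -0.9163  3.6733]
y=Σ⁻¹𝟙 = [9.5624  14.8740  18.0943  7.0054  1.8447  15.4736]
a=μᵀx=2.051794  b=𝟙ᵀx=10.398639  c=𝟙ᵀy=66.854427  D=ac−b²=29.039829
λ₁=(c·0.173−b)/D = (66.854427·0.173−10.398639)/29.039829 = 0.040192
λ₂=(a−b·0.173)/D = (2.051794−10.398639·0.173)/29.039829 = 0.008706
w* = 0.040192·x + 0.008706·y:
  w_0 = 0.040192·2.0526 + 0.008706·9.5624 = 0.1658  (Oracle)
  w_1 = 0.040192·2.3699 + 0.008706·14.8740 = 0.2247  (Boeing)
  w_2 = 0.040192·4.1369 + 0.008706·18.0943 = 0.3238  (Merck)
  w_3 = 0.040192·-0.9177 + 0.008706·7.0054 = 0.0241  (Unilever)
  w_4 = 0.040192·-0.9163 + 0.008706·1.8447 = -0.0208  (Qualcomm)
  w_5 = 0.040192·3.6733 + 0.008706·15.4736 = 0.2824  (Lockheed)
Σw_i=1.0000  μᵀw=0.1730
σ²=wᵀΣw=λ₁·μ_p+λ₂ = 0.040192·0.173 + 0.008706 = 0.015660 ≈ 0.0157

Merck (0.3238)


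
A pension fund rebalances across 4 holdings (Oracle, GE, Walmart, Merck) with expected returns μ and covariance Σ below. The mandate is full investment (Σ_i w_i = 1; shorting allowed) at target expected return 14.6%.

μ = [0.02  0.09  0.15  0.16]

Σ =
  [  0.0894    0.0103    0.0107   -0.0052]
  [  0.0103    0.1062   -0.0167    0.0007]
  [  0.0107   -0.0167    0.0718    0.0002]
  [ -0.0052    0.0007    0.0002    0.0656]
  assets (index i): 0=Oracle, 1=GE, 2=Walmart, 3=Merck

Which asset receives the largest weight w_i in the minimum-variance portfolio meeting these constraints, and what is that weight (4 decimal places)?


u=Σ⁻¹μ = [-0.0593  1.2104  2.3728  2.4142]
v=Σ⁻¹𝟙 = [9.0598  10.7992  15.0452  15.8010]
a=μᵀu=0.849936  b=𝟙ᵀu=5.938063  c=𝟙ᵀv=50.705237  D=ac−b²=7.835638
λ₁=(c·0.146−b)/D = (50.705237·0.146−5.938063)/7.835638 = 0.186954
λ₂=(a−b·0.146)/D = (0.849936−5.938063·0.146)/7.835638 = -0.002172
w* = 0.186954·u + -0.002172·v:
  w_0 = 0.186954·-0.0593 + -0.002172·9.0598 = -0.0308  (Oracle)
  w_1 = 0.186954·1.2104 + -0.002172·10.7992 = 0.2028  (GE)
  w_2 = 0.186954·2.3728 + -0.002172·15.0452 = 0.4109  (Walmart)
  w_3 = 0.186954·2.4142 + -0.002172·15.8010 = 0.4170  (Merck)
Σw_i=1.0000  μᵀw=0.1460
σ²=wᵀΣw=λ₁·μ_p+λ₂ = 0.186954·0.146 + -0.002172 = 0.025123 ≈ 0.0251

Merck (0.4170)


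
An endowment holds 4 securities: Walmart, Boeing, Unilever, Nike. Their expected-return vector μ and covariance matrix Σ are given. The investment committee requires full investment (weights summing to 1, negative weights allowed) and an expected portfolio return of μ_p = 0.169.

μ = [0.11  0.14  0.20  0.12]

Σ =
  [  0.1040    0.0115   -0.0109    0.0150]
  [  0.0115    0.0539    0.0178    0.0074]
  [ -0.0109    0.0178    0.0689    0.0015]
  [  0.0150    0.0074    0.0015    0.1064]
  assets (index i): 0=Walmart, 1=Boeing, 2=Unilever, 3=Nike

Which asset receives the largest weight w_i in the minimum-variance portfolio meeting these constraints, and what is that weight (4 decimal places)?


x=Σ⁻¹μ = [1.0685  1.3613  2.7017  0.8444]
y=Σ⁻¹𝟙 = [8.6405  11.5101  12.7504  7.2001]
a=μᵀx=0.949795  b=𝟙ᵀx=5.975962  c=𝟙ᵀy=40.101118  D=ac−b²=2.375705
λ₁=(c·0.169−b)/D = (40.101118·0.169−5.975962)/2.375705 = 0.337217
λ₂=(a−b·0.169)/D = (0.949795−5.975962·0.169)/2.375705 = -0.025316
w* = 0.337217·x + -0.025316·y:
  w_0 = 0.337217·1.0685 + -0.025316·8.6405 = 0.1416  (Walmart)
  w_1 = 0.337217·1.3613 + -0.025316·11.5101 = 0.1677  (Boeing)
  w_2 = 0.337217·2.7017 + -0.025316·12.7504 = 0.5883  (Unilever)
  w_3 = 0.337217·0.8444 + -0.025316·7.2001 = 0.1025  (Nike)
Σw_i=1.0000  μᵀw=0.1690
σ²=wᵀΣw=λ₁·μ_p+λ₂ = 0.337217·0.169 + -0.025316 = 0.031674 ≈ 0.0317

Unilever (0.5883)


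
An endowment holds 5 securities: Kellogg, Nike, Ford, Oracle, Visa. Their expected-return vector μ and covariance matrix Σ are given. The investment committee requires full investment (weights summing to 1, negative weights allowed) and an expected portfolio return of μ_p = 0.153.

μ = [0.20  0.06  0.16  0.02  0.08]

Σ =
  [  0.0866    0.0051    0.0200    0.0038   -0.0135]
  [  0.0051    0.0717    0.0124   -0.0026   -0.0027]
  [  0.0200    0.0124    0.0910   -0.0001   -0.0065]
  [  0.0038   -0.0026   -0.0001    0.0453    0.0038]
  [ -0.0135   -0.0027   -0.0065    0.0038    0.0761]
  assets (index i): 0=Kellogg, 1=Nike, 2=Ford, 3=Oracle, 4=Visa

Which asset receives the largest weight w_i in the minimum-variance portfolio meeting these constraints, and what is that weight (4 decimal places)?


Kellogg (0.4343)

u=Σ⁻¹μ = [2.2130  0.5169  1.3135  0.1570  1.5665]
v=Σ⁻¹𝟙 = [10.3655  13.1420  8.0212  20.7112  15.0966]
a=μᵀu=0.812236  b=𝟙ᵀu=5.766968  c=𝟙ᵀv=67.336507  D=ac−b²=21.435209
λ₁=(c·0.153−b)/D = (67.336507·0.153−5.766968)/21.435209 = 0.211592
λ₂=(a−b·0.153)/D = (0.812236−5.766968·0.153)/21.435209 = -0.003271
w* = 0.211592·u + -0.003271·v:
  w_0 = 0.211592·2.2130 + -0.003271·10.3655 = 0.4343  (Kellogg)
  w_1 = 0.211592·0.5169 + -0.003271·13.1420 = 0.0664  (Nike)
  w_2 = 0.211592·1.3135 + -0.003271·8.0212 = 0.2517  (Ford)
  w_3 = 0.211592·0.1570 + -0.003271·20.7112 = -0.0345  (Oracle)
  w_4 = 0.211592·1.5665 + -0.003271·15.0966 = 0.2821  (Visa)
Σw_i=1.0000  μᵀw=0.1530
σ²=wᵀΣw=λ₁·μ_p+λ₂ = 0.211592·0.153 + -0.003271 = 0.029103 ≈ 0.0291


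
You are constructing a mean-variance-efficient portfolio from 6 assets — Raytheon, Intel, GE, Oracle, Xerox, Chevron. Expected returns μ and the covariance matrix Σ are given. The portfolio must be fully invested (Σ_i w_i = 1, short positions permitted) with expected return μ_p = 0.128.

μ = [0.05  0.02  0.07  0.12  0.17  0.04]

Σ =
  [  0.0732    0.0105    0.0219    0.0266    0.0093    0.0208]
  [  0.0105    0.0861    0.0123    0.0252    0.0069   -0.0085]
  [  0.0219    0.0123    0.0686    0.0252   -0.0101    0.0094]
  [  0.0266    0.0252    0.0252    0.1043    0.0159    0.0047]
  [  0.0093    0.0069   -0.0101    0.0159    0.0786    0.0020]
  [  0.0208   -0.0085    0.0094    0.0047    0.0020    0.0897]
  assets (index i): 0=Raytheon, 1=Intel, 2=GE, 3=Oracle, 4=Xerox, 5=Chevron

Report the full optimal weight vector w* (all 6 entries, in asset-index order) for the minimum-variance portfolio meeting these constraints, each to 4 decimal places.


-0.0330  -0.0191  0.2995  0.1380  0.5225  0.0922

g=Σ⁻¹μ = [-0.2273  -0.2471  1.1993  0.6261  2.2321  0.2670]
h=Σ⁻¹𝟙 = [4.1495  9.0201  11.7370  1.1871  12.4669  9.4707]
a=μᵀg=0.532915  b=𝟙ᵀg=3.850113  c=𝟙ᵀh=48.031213  D=ac−b²=10.773203
λ₁=(c·0.128−b)/D = (48.031213·0.128−3.850113)/10.773203 = 0.213296
λ₂=(a−b·0.128)/D = (0.532915−3.850113·0.128)/10.773203 = 0.003722
w* = 0.213296·g + 0.003722·h:
  w_0 = 0.213296·-0.2273 + 0.003722·4.1495 = -0.0330  (Raytheon)
  w_1 = 0.213296·-0.2471 + 0.003722·9.0201 = -0.0191  (Intel)
  w_2 = 0.213296·1.1993 + 0.003722·11.7370 = 0.2995  (GE)
  w_3 = 0.213296·0.6261 + 0.003722·1.1871 = 0.1380  (Oracle)
  w_4 = 0.213296·2.2321 + 0.003722·12.4669 = 0.5225  (Xerox)
  w_5 = 0.213296·0.2670 + 0.003722·9.4707 = 0.0922  (Chevron)
Σw_i=1.0000  μᵀw=0.1280
σ²=wᵀΣw=λ₁·μ_p+λ₂ = 0.213296·0.128 + 0.003722 = 0.031024 ≈ 0.0310


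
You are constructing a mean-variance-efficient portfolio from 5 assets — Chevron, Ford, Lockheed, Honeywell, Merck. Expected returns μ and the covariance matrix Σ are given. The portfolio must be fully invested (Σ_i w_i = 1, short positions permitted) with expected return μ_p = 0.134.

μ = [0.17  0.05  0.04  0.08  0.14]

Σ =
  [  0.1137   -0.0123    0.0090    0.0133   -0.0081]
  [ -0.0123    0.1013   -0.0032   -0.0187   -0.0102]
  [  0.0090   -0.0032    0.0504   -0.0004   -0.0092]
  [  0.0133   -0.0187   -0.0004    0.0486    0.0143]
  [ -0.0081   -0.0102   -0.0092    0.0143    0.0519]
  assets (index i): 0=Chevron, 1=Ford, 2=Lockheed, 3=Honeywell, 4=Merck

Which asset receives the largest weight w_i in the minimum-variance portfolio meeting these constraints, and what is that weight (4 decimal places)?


Merck (0.5263)

u=Σ⁻¹μ = [1.6767  1.1876  1.1598  0.7115  3.2021]
v=Σ⁻¹𝟙 = [8.2843  17.3517  23.8321  18.3752  23.1326]
a=μᵀu=0.896033  b=𝟙ᵀu=7.937766  c=𝟙ᵀv=90.975774  D=ac−b²=18.509181
λ₁=(c·0.134−b)/D = (90.975774·0.134−7.937766)/18.509181 = 0.229777
λ₂=(a−b·0.134)/D = (0.896033−7.937766·0.134)/18.509181 = -0.009056
w* = 0.229777·u + -0.009056·v:
  w_0 = 0.229777·1.6767 + -0.009056·8.2843 = 0.3102  (Chevron)
  w_1 = 0.229777·1.1876 + -0.009056·17.3517 = 0.1157  (Ford)
  w_2 = 0.229777·1.1598 + -0.009056·23.8321 = 0.0507  (Lockheed)
  w_3 = 0.229777·0.7115 + -0.009056·18.3752 = -0.0029  (Honeywell)
  w_4 = 0.229777·3.2021 + -0.009056·23.1326 = 0.5263  (Merck)
Σw_i=1.0000  μᵀw=0.1340
σ²=wᵀΣw=λ₁·μ_p+λ₂ = 0.229777·0.134 + -0.009056 = 0.021734 ≈ 0.0217


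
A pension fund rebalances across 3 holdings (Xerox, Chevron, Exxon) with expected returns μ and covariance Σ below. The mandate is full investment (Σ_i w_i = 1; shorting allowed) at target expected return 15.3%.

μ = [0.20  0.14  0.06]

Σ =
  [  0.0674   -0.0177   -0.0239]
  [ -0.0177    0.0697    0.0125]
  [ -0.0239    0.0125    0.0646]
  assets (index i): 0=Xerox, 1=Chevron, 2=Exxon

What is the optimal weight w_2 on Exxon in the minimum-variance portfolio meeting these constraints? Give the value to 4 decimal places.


0.2045

g=Σ⁻¹μ = [4.4121  2.7657  2.0260]
h=Σ⁻¹𝟙 = [27.2545  17.2836  22.2188]
a=μᵀg=1.391169  b=𝟙ᵀg=9.203727  c=𝟙ᵀh=66.756899  D=ac−b²=8.161525
λ₁=(c·0.153−b)/D = (66.756899·0.153−9.203727)/8.161525 = 0.123761
λ₂=(a−b·0.153)/D = (1.391169−9.203727·0.153)/8.161525 = -0.002083
w* = 0.123761·g + -0.002083·h:
  w_0 = 0.123761·4.4121 + -0.002083·27.2545 = 0.4893  (Xerox)
  w_1 = 0.123761·2.7657 + -0.002083·17.2836 = 0.3063  (Chevron)
  w_2 = 0.123761·2.0260 + -0.002083·22.2188 = 0.2045  (Exxon)
Σw_i=1.0000  μᵀw=0.1530
σ²=wᵀΣw=λ₁·μ_p+λ₂ = 0.123761·0.153 + -0.002083 = 0.016852 ≈ 0.0169


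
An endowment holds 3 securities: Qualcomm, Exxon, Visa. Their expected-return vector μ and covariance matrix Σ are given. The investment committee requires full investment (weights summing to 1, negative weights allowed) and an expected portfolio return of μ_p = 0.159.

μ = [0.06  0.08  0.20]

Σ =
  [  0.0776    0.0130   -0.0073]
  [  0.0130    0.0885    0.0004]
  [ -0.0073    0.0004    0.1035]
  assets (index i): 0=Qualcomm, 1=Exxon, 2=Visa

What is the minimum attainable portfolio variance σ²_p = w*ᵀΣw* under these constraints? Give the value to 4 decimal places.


0.0518

u=Σ⁻¹μ = [0.8307  0.7729  1.9880]
v=Σ⁻¹𝟙 = [12.2911  9.4465  10.4922]
a=μᵀu=0.509273  b=𝟙ᵀu=3.591636  c=𝟙ᵀv=32.229863  D=ac−b²=3.513955
λ₁=(c·0.159−b)/D = (32.229863·0.159−3.591636)/3.513955 = 0.436236
λ₂=(a−b·0.159)/D = (0.509273−3.591636·0.159)/3.513955 = -0.017586
w* = 0.436236·u + -0.017586·v:
  w_0 = 0.436236·0.8307 + -0.017586·12.2911 = 0.1462  (Qualcomm)
  w_1 = 0.436236·0.7729 + -0.017586·9.4465 = 0.1711  (Exxon)
  w_2 = 0.436236·1.9880 + -0.017586·10.4922 = 0.6827  (Visa)
Σw_i=1.0000  μᵀw=0.1590
σ²=wᵀΣw=λ₁·μ_p+λ₂ = 0.436236·0.159 + -0.017586 = 0.051775 ≈ 0.0518


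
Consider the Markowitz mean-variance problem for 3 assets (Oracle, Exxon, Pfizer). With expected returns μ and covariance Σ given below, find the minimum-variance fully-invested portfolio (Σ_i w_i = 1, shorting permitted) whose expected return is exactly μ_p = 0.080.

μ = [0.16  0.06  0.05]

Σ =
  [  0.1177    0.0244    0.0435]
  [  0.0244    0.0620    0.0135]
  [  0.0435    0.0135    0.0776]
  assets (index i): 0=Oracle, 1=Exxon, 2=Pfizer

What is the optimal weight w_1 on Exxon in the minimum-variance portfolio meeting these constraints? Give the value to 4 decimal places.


0.4882

p=Σ⁻¹μ = [1.3266  0.4857  -0.1838]
q=Σ⁻¹𝟙 = [2.3299  13.1902  9.2859]
a=μᵀp=0.232212  b=𝟙ᵀp=1.628482  c=𝟙ᵀq=24.805924  D=ac−b²=3.108284
λ₁=(c·0.080−b)/D = (24.805924·0.080−1.628482)/3.108284 = 0.114530
λ₂=(a−b·0.080)/D = (0.232212−1.628482·0.080)/3.108284 = 0.032794
w* = 0.114530·p + 0.032794·q:
  w_0 = 0.114530·1.3266 + 0.032794·2.3299 = 0.2283  (Oracle)
  w_1 = 0.114530·0.4857 + 0.032794·13.1902 = 0.4882  (Exxon)
  w_2 = 0.114530·-0.1838 + 0.032794·9.2859 = 0.2835  (Pfizer)
Σw_i=1.0000  μᵀw=0.0800
σ²=wᵀΣw=λ₁·μ_p+λ₂ = 0.114530·0.080 + 0.032794 = 0.041957 ≈ 0.0420


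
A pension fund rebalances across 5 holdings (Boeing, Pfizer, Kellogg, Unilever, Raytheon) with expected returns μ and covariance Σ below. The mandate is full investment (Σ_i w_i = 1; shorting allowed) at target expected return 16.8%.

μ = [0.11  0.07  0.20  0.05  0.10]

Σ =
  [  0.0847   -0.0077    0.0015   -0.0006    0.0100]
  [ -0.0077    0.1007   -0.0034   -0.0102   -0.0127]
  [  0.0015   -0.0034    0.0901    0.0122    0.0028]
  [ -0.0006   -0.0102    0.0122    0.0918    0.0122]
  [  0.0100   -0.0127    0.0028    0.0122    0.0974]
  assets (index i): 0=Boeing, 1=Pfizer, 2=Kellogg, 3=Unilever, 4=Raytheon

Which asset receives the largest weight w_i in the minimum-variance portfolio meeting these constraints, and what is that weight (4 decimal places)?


g=Σ⁻¹μ = [1.2430  1.0071  2.1739  0.2513  0.9364]
h=Σ⁻¹𝟙 = [11.8219  13.3384  9.7738  9.9219  9.2686]
a=μᵀg=0.748223  b=𝟙ᵀg=5.611806  c=𝟙ᵀh=54.124523  D=ac−b²=9.004864
λ₁=(c·0.168−b)/D = (54.124523·0.168−5.611806)/9.004864 = 0.386581
λ₂=(a−b·0.168)/D = (0.748223−5.611806·0.168)/9.004864 = -0.021606
w* = 0.386581·g + -0.021606·h:
  w_0 = 0.386581·1.2430 + -0.021606·11.8219 = 0.2251  (Boeing)
  w_1 = 0.386581·1.0071 + -0.021606·13.3384 = 0.1011  (Pfizer)
  w_2 = 0.386581·2.1739 + -0.021606·9.7738 = 0.6292  (Kellogg)
  w_3 = 0.386581·0.2513 + -0.021606·9.9219 = -0.1172  (Unilever)
  w_4 = 0.386581·0.9364 + -0.021606·9.2686 = 0.1617  (Raytheon)
Σw_i=1.0000  μᵀw=0.1680
σ²=wᵀΣw=λ₁·μ_p+λ₂ = 0.386581·0.168 + -0.021606 = 0.043340 ≈ 0.0433

Kellogg (0.6292)


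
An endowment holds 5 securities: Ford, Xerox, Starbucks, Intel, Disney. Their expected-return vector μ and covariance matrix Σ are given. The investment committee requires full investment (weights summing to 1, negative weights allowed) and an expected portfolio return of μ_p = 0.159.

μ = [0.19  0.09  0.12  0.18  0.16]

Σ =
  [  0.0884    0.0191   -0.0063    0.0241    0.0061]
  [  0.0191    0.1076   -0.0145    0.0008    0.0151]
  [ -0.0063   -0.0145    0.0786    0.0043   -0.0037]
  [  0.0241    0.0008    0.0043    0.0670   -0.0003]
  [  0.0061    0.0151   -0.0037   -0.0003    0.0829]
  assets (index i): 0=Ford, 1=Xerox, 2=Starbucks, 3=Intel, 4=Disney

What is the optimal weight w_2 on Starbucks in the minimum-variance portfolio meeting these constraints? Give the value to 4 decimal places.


0.2179

x=Σ⁻¹μ = [1.4723  0.5375  1.7169  2.0485  1.8078]
y=Σ⁻¹𝟙 = [6.6353  8.5058  14.6970  11.5419  10.7229]
a=μᵀx=1.192126  b=𝟙ᵀx=7.583064  c=𝟙ᵀy=52.102814  D=ac−b²=4.610274
λ₁=(c·0.159−b)/D = (52.102814·0.159−7.583064)/4.610274 = 0.152113
λ₂=(a−b·0.159)/D = (1.192126−7.583064·0.159)/4.610274 = -0.002946
w* = 0.152113·x + -0.002946·y:
  w_0 = 0.152113·1.4723 + -0.002946·6.6353 = 0.2044  (Ford)
  w_1 = 0.152113·0.5375 + -0.002946·8.5058 = 0.0567  (Xerox)
  w_2 = 0.152113·1.7169 + -0.002946·14.6970 = 0.2179  (Starbucks)
  w_3 = 0.152113·2.0485 + -0.002946·11.5419 = 0.2776  (Intel)
  w_4 = 0.152113·1.8078 + -0.002946·10.7229 = 0.2434  (Disney)
Σw_i=1.0000  μᵀw=0.1590
σ²=wᵀΣw=λ₁·μ_p+λ₂ = 0.152113·0.159 + -0.002946 = 0.021240 ≈ 0.0212


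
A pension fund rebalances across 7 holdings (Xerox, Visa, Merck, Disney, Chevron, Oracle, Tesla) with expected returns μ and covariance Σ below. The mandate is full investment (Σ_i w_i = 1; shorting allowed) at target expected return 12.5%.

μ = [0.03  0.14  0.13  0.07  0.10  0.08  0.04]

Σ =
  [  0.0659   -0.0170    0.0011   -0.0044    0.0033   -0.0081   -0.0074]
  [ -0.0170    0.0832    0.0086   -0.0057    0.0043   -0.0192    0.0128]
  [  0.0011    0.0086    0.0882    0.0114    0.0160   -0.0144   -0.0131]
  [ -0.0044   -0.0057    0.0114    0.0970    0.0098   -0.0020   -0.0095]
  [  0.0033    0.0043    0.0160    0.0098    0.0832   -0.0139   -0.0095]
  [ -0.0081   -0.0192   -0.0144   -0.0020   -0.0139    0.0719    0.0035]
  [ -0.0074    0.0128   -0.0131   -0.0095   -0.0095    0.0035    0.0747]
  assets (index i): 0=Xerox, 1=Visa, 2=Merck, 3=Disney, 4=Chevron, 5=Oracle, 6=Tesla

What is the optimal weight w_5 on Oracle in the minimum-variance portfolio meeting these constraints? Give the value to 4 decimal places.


0.3016

u=Σ⁻¹μ = [1.3698  2.2511  1.4178  0.7479  1.1407  2.3611  0.6636]
v=Σ⁻¹𝟙 = [25.3277  19.6762  12.0253  12.0957  12.5559  26.3833  16.5321]
a=μᵀu=0.922415  b=𝟙ᵀu=9.952013  c=𝟙ᵀv=124.596114  D=ac−b²=15.886818
λ₁=(c·0.125−b)/D = (124.596114·0.125−9.952013)/15.886818 = 0.353910
λ₂=(a−b·0.125)/D = (0.922415−9.952013·0.125)/15.886818 = -0.020242
w* = 0.353910·u + -0.020242·v:
  w_0 = 0.353910·1.3698 + -0.020242·25.3277 = -0.0279  (Xerox)
  w_1 = 0.353910·2.2511 + -0.020242·19.6762 = 0.3984  (Visa)
  w_2 = 0.353910·1.4178 + -0.020242·12.0253 = 0.2584  (Merck)
  w_3 = 0.353910·0.7479 + -0.020242·12.0957 = 0.0198  (Disney)
  w_4 = 0.353910·1.1407 + -0.020242·12.5559 = 0.1496  (Chevron)
  w_5 = 0.353910·2.3611 + -0.020242·26.3833 = 0.3016  (Oracle)
  w_6 = 0.353910·0.6636 + -0.020242·16.5321 = -0.0998  (Tesla)
Σw_i=1.0000  μᵀw=0.1250
σ²=wᵀΣw=λ₁·μ_p+λ₂ = 0.353910·0.125 + -0.020242 = 0.023996 ≈ 0.0240


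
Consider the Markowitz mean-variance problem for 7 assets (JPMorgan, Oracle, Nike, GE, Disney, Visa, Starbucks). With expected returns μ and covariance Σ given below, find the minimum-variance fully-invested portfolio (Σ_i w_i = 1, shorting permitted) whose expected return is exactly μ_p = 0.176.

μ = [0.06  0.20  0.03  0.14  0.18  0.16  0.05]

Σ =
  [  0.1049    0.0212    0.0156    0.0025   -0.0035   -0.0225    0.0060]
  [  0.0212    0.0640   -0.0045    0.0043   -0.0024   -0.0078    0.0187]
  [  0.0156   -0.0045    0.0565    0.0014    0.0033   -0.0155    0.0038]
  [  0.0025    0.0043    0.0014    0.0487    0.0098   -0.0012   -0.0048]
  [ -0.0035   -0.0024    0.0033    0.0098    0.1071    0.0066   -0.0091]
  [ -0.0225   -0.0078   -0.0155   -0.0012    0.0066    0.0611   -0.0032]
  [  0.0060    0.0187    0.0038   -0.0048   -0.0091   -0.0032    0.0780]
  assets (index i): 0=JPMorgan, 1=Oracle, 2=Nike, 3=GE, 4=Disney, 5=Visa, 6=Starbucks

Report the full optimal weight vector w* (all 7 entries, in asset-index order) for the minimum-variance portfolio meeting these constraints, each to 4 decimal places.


-0.0087  0.3879  0.0450  0.1988  0.1385  0.2991  -0.0607

g=Σ⁻¹μ = [0.3945  3.3659  1.5010  2.3540  1.3069  3.4884  0.1711]
h=Σ⁻¹𝟙 = [8.4534  13.5068  22.2730  18.6429  6.7821  27.0583  10.8956]
a=μᵀg=1.873371  b=𝟙ᵀg=12.581657  c=𝟙ᵀh=107.612187  D=ac−b²=43.299438
λ₁=(c·0.176−b)/D = (107.612187·0.176−12.581657)/43.299438 = 0.146840
λ₂=(a−b·0.176)/D = (1.873371−12.581657·0.176)/43.299438 = -0.007875
w* = 0.146840·g + -0.007875·h:
  w_0 = 0.146840·0.3945 + -0.007875·8.4534 = -0.0087  (JPMorgan)
  w_1 = 0.146840·3.3659 + -0.007875·13.5068 = 0.3879  (Oracle)
  w_2 = 0.146840·1.5010 + -0.007875·22.2730 = 0.0450  (Nike)
  w_3 = 0.146840·2.3540 + -0.007875·18.6429 = 0.1988  (GE)
  w_4 = 0.146840·1.3069 + -0.007875·6.7821 = 0.1385  (Disney)
  w_5 = 0.146840·3.4884 + -0.007875·27.0583 = 0.2991  (Visa)
  w_6 = 0.146840·0.1711 + -0.007875·10.8956 = -0.0607  (Starbucks)
Σw_i=1.0000  μᵀw=0.1760
σ²=wᵀΣw=λ₁·μ_p+λ₂ = 0.146840·0.176 + -0.007875 = 0.017968 ≈ 0.0180


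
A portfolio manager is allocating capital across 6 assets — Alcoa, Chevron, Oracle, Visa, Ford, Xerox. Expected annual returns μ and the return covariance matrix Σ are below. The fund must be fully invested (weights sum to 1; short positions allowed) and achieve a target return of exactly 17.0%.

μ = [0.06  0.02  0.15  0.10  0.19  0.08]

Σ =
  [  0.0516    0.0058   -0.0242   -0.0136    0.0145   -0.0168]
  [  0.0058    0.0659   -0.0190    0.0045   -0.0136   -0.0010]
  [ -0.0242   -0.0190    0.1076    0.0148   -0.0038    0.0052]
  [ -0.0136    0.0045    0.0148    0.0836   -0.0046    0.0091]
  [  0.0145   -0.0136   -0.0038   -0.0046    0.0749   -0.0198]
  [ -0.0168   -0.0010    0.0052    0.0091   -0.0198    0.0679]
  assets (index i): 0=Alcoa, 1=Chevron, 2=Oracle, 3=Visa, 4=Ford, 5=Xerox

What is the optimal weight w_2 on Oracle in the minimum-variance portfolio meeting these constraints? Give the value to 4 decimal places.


x=Σ⁻¹μ = [2.0809  1.2964  1.9462  1.0387  3.1511  2.3428]
y=Σ⁻¹𝟙 = [31.1712  21.2928  18.0058  10.9874  19.5385  25.5997]
a=μᵀx=1.332712  b=𝟙ᵀx=11.856034  c=𝟙ᵀy=126.595445  D=ac−b²=28.149682
λ₁=(c·0.170−b)/D = (126.595445·0.170−11.856034)/28.149682 = 0.343350
λ₂=(a−b·0.170)/D = (1.332712−11.856034·0.170)/28.149682 = -0.024257
w* = 0.343350·x + -0.024257·y:
  w_0 = 0.343350·2.0809 + -0.024257·31.1712 = -0.0416  (Alcoa)
  w_1 = 0.343350·1.2964 + -0.024257·21.2928 = -0.0714  (Chevron)
  w_2 = 0.343350·1.9462 + -0.024257·18.0058 = 0.2315  (Oracle)
  w_3 = 0.343350·1.0387 + -0.024257·10.9874 = 0.0901  (Visa)
  w_4 = 0.343350·3.1511 + -0.024257·19.5385 = 0.6080  (Ford)
  w_5 = 0.343350·2.3428 + -0.024257·25.5997 = 0.1834  (Xerox)
Σw_i=1.0000  μᵀw=0.1700
σ²=wᵀΣw=λ₁·μ_p+λ₂ = 0.343350·0.170 + -0.024257 = 0.034113 ≈ 0.0341

0.2315


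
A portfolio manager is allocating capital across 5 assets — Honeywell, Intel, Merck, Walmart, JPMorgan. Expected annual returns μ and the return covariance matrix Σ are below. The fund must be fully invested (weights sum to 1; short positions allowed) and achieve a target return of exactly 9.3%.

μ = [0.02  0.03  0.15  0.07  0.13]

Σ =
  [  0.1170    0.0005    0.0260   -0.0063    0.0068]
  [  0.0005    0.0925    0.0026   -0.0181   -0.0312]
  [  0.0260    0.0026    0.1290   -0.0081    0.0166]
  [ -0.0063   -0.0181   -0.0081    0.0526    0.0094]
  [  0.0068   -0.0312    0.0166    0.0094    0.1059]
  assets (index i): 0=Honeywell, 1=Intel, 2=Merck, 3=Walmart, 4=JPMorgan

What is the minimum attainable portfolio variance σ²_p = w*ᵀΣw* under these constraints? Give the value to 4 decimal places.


0.0186

u=Σ⁻¹μ = [-0.0609  1.0222  1.1002  1.6274  1.2157]
v=Σ⁻¹𝟙 = [7.8588  19.4675  5.8994  25.5076  11.4849]
a=μᵀu=0.466446  b=𝟙ᵀu=4.904671  c=𝟙ᵀv=70.218205  D=ac−b²=8.697228
λ₁=(c·0.093−b)/D = (70.218205·0.093−4.904671)/8.697228 = 0.186913
λ₂=(a−b·0.093)/D = (0.466446−4.904671·0.093)/8.697228 = 0.001186
w* = 0.186913·u + 0.001186·v:
  w_0 = 0.186913·-0.0609 + 0.001186·7.8588 = -0.0021  (Honeywell)
  w_1 = 0.186913·1.0222 + 0.001186·19.4675 = 0.2142  (Intel)
  w_2 = 0.186913·1.1002 + 0.001186·5.8994 = 0.2126  (Merck)
  w_3 = 0.186913·1.6274 + 0.001186·25.5076 = 0.3344  (Walmart)
  w_4 = 0.186913·1.2157 + 0.001186·11.4849 = 0.2409  (JPMorgan)
Σw_i=1.0000  μᵀw=0.0930
σ²=wᵀΣw=λ₁·μ_p+λ₂ = 0.186913·0.093 + 0.001186 = 0.018569 ≈ 0.0186


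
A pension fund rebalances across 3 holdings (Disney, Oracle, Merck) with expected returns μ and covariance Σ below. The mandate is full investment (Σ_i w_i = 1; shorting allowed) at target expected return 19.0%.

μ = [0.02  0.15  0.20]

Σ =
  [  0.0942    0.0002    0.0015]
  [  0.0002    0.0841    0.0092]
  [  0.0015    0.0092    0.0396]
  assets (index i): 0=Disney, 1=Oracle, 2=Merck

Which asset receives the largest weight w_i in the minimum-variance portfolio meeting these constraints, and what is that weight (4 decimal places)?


g=Σ⁻¹μ = [0.1340  1.2634  4.7519]
h=Σ⁻¹𝟙 = [10.2346  9.3847  22.6846]
a=μᵀg=1.142577  b=𝟙ᵀg=6.149312  c=𝟙ᵀh=42.303852  D=ac−b²=10.521350
λ₁=(c·0.190−b)/D = (42.303852·0.190−6.149312)/10.521350 = 0.179485
λ₂=(a−b·0.190)/D = (1.142577−6.149312·0.190)/10.521350 = -0.002451
w* = 0.179485·g + -0.002451·h:
  w_0 = 0.179485·0.1340 + -0.002451·10.2346 = -0.0010  (Disney)
  w_1 = 0.179485·1.2634 + -0.002451·9.3847 = 0.2038  (Oracle)
  w_2 = 0.179485·4.7519 + -0.002451·22.6846 = 0.7973  (Merck)
Σw_i=1.0000  μᵀw=0.1900
σ²=wᵀΣw=λ₁·μ_p+λ₂ = 0.179485·0.190 + -0.002451 = 0.031651 ≈ 0.0317

Merck (0.7973)


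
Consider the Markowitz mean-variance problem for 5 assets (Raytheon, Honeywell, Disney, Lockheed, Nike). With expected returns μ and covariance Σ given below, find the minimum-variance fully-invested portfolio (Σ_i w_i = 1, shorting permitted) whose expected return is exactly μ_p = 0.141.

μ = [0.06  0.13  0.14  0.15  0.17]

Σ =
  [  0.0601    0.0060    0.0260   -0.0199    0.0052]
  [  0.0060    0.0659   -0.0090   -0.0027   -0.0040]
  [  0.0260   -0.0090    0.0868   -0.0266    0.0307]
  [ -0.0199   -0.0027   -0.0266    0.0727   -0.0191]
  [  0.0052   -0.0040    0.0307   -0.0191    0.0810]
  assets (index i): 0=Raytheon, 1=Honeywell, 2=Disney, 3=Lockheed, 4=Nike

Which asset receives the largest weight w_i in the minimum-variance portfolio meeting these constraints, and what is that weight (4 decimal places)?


p=Σ⁻¹μ = [0.9658  2.4369  1.8976  3.7207  2.3152]
q=Σ⁻¹𝟙 = [17.8195  17.0586  11.2451  27.1045  14.1734]
a=μᵀp=1.592111  b=𝟙ᵀp=11.336268  c=𝟙ᵀq=87.401208  D=ac−b²=10.641428
λ₁=(c·0.141−b)/D = (87.401208·0.141−11.336268)/10.641428 = 0.092779
λ₂=(a−b·0.141)/D = (1.592111−11.336268·0.141)/10.641428 = -0.000592
w* = 0.092779·p + -0.000592·q:
  w_0 = 0.092779·0.9658 + -0.000592·17.8195 = 0.0790  (Raytheon)
  w_1 = 0.092779·2.4369 + -0.000592·17.0586 = 0.2160  (Honeywell)
  w_2 = 0.092779·1.8976 + -0.000592·11.2451 = 0.1694  (Disney)
  w_3 = 0.092779·3.7207 + -0.000592·27.1045 = 0.3292  (Lockheed)
  w_4 = 0.092779·2.3152 + -0.000592·14.1734 = 0.2064  (Nike)
Σw_i=1.0000  μᵀw=0.1410
σ²=wᵀΣw=λ₁·μ_p+λ₂ = 0.092779·0.141 + -0.000592 = 0.012490 ≈ 0.0125

Lockheed (0.3292)


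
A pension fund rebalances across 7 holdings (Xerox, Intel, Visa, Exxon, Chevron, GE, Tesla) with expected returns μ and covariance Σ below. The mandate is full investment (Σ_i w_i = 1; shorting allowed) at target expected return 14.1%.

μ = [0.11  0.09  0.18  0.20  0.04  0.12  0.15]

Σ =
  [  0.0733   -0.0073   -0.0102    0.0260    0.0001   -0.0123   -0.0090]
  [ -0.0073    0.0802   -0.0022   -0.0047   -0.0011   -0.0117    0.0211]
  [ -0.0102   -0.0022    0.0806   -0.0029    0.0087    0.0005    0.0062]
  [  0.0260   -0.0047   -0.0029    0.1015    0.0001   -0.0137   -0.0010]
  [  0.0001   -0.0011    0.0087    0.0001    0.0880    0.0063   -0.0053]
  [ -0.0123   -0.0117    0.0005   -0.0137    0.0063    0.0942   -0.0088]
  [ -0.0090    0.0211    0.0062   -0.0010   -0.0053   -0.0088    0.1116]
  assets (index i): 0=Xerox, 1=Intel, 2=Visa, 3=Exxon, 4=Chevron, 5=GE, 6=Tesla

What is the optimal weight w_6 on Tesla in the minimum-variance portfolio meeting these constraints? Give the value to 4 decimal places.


g=Σ⁻¹μ = [1.7985  1.4357  2.4425  1.9369  0.1555  2.0640  1.2695]
h=Σ⁻¹𝟙 = [17.7269  15.1981  13.5878  8.6606  9.5388  16.1679  8.5673]
a=μᵀg=1.598399  b=𝟙ᵀg=11.102508  c=𝟙ᵀh=89.447430  D=ac−b²=19.706977
λ₁=(c·0.141−b)/D = (89.447430·0.141−11.102508)/19.706977 = 0.076601
λ₂=(a−b·0.141)/D = (1.598399−11.102508·0.141)/19.706977 = 0.001672
w* = 0.076601·g + 0.001672·h:
  w_0 = 0.076601·1.7985 + 0.001672·17.7269 = 0.1674  (Xerox)
  w_1 = 0.076601·1.4357 + 0.001672·15.1981 = 0.1354  (Intel)
  w_2 = 0.076601·2.4425 + 0.001672·13.5878 = 0.2098  (Visa)
  w_3 = 0.076601·1.9369 + 0.001672·8.6606 = 0.1629  (Exxon)
  w_4 = 0.076601·0.1555 + 0.001672·9.5388 = 0.0279  (Chevron)
  w_5 = 0.076601·2.0640 + 0.001672·16.1679 = 0.1851  (GE)
  w_6 = 0.076601·1.2695 + 0.001672·8.5673 = 0.1116  (Tesla)
Σw_i=1.0000  μᵀw=0.1410
σ²=wᵀΣw=λ₁·μ_p+λ₂ = 0.076601·0.141 + 0.001672 = 0.012473 ≈ 0.0125

0.1116
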